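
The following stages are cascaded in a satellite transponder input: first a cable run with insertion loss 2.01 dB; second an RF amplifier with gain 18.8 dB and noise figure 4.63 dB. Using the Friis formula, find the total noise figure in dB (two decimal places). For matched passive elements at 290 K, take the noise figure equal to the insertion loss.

Convert to linear (a loss of L dB is a gain of −L dB): F_i = 10^(NF_i/10), G_i = 10^(G_i,dB/10)
  Stage 1: F_1 = 10^(2.01/10) = 1.589, G_1 = 10^(−2.01/10) = 0.6295
  Stage 2: F_2 = 10^(4.63/10) = 2.904, G_2 = 10^(18.8/10) = 75.86
Friis cascade:
  F = 1.589 + (2.904 − 1)/0.6295 = 4.613
NF = 10 log₁₀(4.613) = 6.64 dB

6.64 dB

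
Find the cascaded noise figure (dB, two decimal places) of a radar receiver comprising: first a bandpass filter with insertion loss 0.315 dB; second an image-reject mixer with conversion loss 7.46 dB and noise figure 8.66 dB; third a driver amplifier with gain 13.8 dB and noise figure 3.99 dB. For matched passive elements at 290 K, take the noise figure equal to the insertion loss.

Convert to linear (a loss of L dB is a gain of −L dB): F_i = 10^(NF_i/10), G_i = 10^(G_i,dB/10)
  Stage 1: F_1 = 10^(0.315/10) = 1.075, G_1 = 10^(−0.315/10) = 0.9300
  Stage 2: F_2 = 10^(8.66/10) = 7.345, G_2 = 10^(−7.46/10) = 0.1795
  Stage 3: F_3 = 10^(3.99/10) = 2.506, G_3 = 10^(13.8/10) = 23.99
Friis cascade:
  F = 1.075 + (7.345 − 1)/0.9300 + (2.506 − 1)/0.1669 = 16.92
NF = 10 log₁₀(16.92) = 12.28 dB

12.28 dB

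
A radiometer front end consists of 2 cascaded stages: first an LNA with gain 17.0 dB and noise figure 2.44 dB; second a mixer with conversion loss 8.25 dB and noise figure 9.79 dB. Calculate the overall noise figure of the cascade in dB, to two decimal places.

Convert to linear (a loss of L dB is a gain of −L dB): F_i = 10^(NF_i/10), G_i = 10^(G_i,dB/10)
  Stage 1: F_1 = 10^(2.44/10) = 1.754, G_1 = 10^(17.0/10) = 50.12
  Stage 2: F_2 = 10^(9.79/10) = 9.528, G_2 = 10^(−8.25/10) = 0.1496
Friis cascade:
  F = 1.754 + (9.528 − 1)/50.12 = 1.924
NF = 10 log₁₀(1.924) = 2.84 dB

2.84 dB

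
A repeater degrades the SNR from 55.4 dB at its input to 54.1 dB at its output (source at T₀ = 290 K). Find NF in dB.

1.3 dB

NF (dB) = SNR_in(dB) − SNR_out(dB) when the source is at T₀
NF = 55.4 − 54.1 = 1.3 dB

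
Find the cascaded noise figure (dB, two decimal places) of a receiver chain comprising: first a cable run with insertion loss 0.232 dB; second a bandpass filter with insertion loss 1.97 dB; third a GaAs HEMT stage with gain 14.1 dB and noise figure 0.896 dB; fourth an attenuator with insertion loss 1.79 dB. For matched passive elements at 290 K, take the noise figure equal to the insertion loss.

3.17 dB

Convert to linear (a loss of L dB is a gain of −L dB): F_i = 10^(NF_i/10), G_i = 10^(G_i,dB/10)
  Stage 1: F_1 = 10^(0.232/10) = 1.055, G_1 = 10^(−0.232/10) = 0.9480
  Stage 2: F_2 = 10^(1.97/10) = 1.574, G_2 = 10^(−1.97/10) = 0.6353
  Stage 3: F_3 = 10^(0.896/10) = 1.229, G_3 = 10^(14.1/10) = 25.70
  Stage 4: F_4 = 10^(1.79/10) = 1.510, G_4 = 10^(−1.79/10) = 0.6622
Friis cascade:
  F = 1.055 + (1.574 − 1)/0.9480 + (1.229 − 1)/0.6023 + (1.510 − 1)/15.48 = 2.074
NF = 10 log₁₀(2.074) = 3.17 dB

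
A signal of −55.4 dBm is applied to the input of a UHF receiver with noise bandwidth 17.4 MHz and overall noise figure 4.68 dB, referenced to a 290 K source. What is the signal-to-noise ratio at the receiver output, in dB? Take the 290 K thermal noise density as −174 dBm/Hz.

41.5 dB

Noise floor: N = −174 + 10 log₁₀(B) + NF
10 log₁₀(1.74×10⁷) = 72.41 dB
N = −174 + 72.41 + 4.68 = −96.91 dBm
SNR = P_sig − N = −55.4 − (−96.91) = 41.51 dB → 41.5 dB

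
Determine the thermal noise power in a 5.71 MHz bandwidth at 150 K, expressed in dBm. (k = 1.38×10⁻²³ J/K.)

−109.3 dBm

P_n = kTB = 1.38×10⁻²³ × 150 × 5.71×10⁶ = 1.18×10⁻¹⁴ W
In dBm: 10 log₁₀(1.18×10⁻¹⁴ / 10⁻³) = −109.3 dBm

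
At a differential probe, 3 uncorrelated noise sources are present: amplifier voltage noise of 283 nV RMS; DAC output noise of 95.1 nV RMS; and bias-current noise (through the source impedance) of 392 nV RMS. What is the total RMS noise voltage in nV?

Uncorrelated sources add in power (mean-square): V_tot = √(ΣV_i²)
V_tot = √[(2.83×10⁻⁷)² + (9.51×10⁻⁸)² + (3.92×10⁻⁷)²] = 4.93×10⁻⁷ V = 493 nV

493 nV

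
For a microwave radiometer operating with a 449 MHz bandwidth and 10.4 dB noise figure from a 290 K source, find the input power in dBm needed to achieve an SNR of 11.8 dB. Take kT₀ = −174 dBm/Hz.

−65.3 dBm

Sensitivity = −174 + 10 log₁₀(B) + NF + SNR_min
= −174 + 86.52 + 10.4 + 11.8
= −65.28 dBm → −65.3 dBm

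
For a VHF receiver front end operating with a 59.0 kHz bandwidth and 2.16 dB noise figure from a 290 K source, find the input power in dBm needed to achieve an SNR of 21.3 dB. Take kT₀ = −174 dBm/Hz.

Sensitivity = −174 + 10 log₁₀(B) + NF + SNR_min
= −174 + 47.71 + 2.16 + 21.3
= −102.83 dBm → −102.8 dBm

−102.8 dBm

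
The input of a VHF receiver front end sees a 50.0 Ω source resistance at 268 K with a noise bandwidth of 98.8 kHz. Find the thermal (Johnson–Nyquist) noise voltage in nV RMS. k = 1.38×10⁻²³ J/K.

270 nV

V_n = √(4kTRB)
4kTRB = 4 × 1.38×10⁻²³ × 268 × 5.00×10¹ × 9.88×10⁴ = 7.31×10⁻¹⁴ V²
V_n = √(7.31×10⁻¹⁴) = 2.70×10⁻⁷ V = 270 nV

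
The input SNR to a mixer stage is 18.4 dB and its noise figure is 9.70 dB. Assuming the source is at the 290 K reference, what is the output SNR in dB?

By definition F = SNR_in/SNR_out, so in dB: SNR_out = SNR_in − NF
SNR_out = 18.4 − 9.70 = 8.70 dB

8.70 dB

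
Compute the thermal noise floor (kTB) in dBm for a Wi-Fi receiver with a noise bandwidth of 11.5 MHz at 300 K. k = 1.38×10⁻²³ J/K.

−103.2 dBm

P_n = kTB = 1.38×10⁻²³ × 300 × 1.15×10⁷ = 4.76×10⁻¹⁴ W
In dBm: 10 log₁₀(4.76×10⁻¹⁴ / 10⁻³) = −103.2 dBm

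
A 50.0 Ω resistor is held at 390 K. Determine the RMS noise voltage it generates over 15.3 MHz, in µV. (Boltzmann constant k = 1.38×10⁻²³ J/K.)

4.06 µV

V_n = √(4kTRB)
4kTRB = 4 × 1.38×10⁻²³ × 390 × 5.00×10¹ × 1.53×10⁷ = 1.65×10⁻¹¹ V²
V_n = √(1.65×10⁻¹¹) = 4.06×10⁻⁶ V = 4.06 µV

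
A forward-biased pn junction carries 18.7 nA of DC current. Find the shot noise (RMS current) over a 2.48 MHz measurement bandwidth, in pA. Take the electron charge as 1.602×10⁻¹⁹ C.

I_n = √(2qI·B)
2qI·B = 2 × 1.602×10⁻¹⁹ × 1.87×10⁻⁸ × 2.48×10⁶ = 1.49×10⁻²⁰ A²
I_n = √(1.49×10⁻²⁰) = 1.22×10⁻¹⁰ A = 122 pA

122 pA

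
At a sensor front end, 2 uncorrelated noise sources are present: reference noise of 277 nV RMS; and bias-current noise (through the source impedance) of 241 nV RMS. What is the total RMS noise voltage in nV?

Uncorrelated sources add in power (mean-square): V_tot = √(ΣV_i²)
V_tot = √[(2.77×10⁻⁷)² + (2.41×10⁻⁷)²] = 3.67×10⁻⁷ V = 367 nV

367 nV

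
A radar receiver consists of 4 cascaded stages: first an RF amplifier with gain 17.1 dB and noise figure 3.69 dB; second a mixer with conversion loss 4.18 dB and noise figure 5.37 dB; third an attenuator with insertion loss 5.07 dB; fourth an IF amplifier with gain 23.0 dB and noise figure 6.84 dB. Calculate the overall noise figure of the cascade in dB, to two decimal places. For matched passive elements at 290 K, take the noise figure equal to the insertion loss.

4.95 dB

Convert to linear (a loss of L dB is a gain of −L dB): F_i = 10^(NF_i/10), G_i = 10^(G_i,dB/10)
  Stage 1: F_1 = 10^(3.69/10) = 2.339, G_1 = 10^(17.1/10) = 51.29
  Stage 2: F_2 = 10^(5.37/10) = 3.443, G_2 = 10^(−4.18/10) = 0.3819
  Stage 3: F_3 = 10^(5.07/10) = 3.214, G_3 = 10^(−5.07/10) = 0.3112
  Stage 4: F_4 = 10^(6.84/10) = 4.831, G_4 = 10^(23.0/10) = 199.5
Friis cascade:
  F = 2.339 + (3.443 − 1)/51.29 + (3.214 − 1)/19.59 + (4.831 − 1)/6.095 = 3.128
NF = 10 log₁₀(3.128) = 4.95 dB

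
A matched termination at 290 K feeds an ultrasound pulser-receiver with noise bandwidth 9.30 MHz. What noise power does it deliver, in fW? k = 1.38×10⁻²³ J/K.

37.2 fW

P_n = kTB = 1.38×10⁻²³ × 290 × 9.30×10⁶ = 3.72×10⁻¹⁴ W = 37.2 fW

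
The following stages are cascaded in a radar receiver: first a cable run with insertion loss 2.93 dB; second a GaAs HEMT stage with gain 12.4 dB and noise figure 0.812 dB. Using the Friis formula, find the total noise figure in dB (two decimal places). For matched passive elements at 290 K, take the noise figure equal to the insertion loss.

3.74 dB

Convert to linear (a loss of L dB is a gain of −L dB): F_i = 10^(NF_i/10), G_i = 10^(G_i,dB/10)
  Stage 1: F_1 = 10^(2.93/10) = 1.963, G_1 = 10^(−2.93/10) = 0.5093
  Stage 2: F_2 = 10^(0.812/10) = 1.206, G_2 = 10^(12.4/10) = 17.38
Friis cascade:
  F = 1.963 + (1.206 − 1)/0.5093 = 2.367
NF = 10 log₁₀(2.367) = 3.74 dB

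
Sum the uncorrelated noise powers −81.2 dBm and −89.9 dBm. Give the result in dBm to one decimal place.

Convert to linear, add, convert back:
P₁ = 7.59×10⁻¹² W, P₂ = 1.02×10⁻¹² W
P_tot = 8.61×10⁻¹² W → 10 log₁₀(P_tot / 10⁻³) = −80.7 dBm

−80.7 dBm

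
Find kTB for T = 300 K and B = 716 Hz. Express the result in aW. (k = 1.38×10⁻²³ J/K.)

2.96 aW

P_n = kTB = 1.38×10⁻²³ × 300 × 7.16×10² = 2.96×10⁻¹⁸ W = 2.96 aW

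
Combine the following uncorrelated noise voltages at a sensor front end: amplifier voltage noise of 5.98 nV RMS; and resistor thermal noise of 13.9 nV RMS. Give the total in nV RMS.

Uncorrelated sources add in power (mean-square): V_tot = √(ΣV_i²)
V_tot = √[(5.98×10⁻⁹)² + (1.39×10⁻⁸)²] = 1.51×10⁻⁸ V = 15.1 nV

15.1 nV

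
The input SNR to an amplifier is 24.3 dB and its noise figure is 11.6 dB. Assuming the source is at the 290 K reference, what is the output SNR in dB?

12.7 dB

By definition F = SNR_in/SNR_out, so in dB: SNR_out = SNR_in − NF
SNR_out = 24.3 − 11.6 = 12.7 dB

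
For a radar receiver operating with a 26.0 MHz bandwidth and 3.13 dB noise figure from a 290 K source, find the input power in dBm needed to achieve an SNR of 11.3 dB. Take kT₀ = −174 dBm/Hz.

Sensitivity = −174 + 10 log₁₀(B) + NF + SNR_min
= −174 + 74.15 + 3.13 + 11.3
= −85.42 dBm → −85.4 dBm

−85.4 dBm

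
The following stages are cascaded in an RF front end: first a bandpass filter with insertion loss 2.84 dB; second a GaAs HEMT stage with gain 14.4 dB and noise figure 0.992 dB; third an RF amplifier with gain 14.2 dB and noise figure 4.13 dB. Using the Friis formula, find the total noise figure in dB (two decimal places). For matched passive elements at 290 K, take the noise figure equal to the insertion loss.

4.03 dB

Convert to linear (a loss of L dB is a gain of −L dB): F_i = 10^(NF_i/10), G_i = 10^(G_i,dB/10)
  Stage 1: F_1 = 10^(2.84/10) = 1.923, G_1 = 10^(−2.84/10) = 0.5200
  Stage 2: F_2 = 10^(0.992/10) = 1.257, G_2 = 10^(14.4/10) = 27.54
  Stage 3: F_3 = 10^(4.13/10) = 2.588, G_3 = 10^(14.2/10) = 26.30
Friis cascade:
  F = 1.923 + (1.257 − 1)/0.5200 + (2.588 − 1)/14.32 = 2.527
NF = 10 log₁₀(2.527) = 4.03 dB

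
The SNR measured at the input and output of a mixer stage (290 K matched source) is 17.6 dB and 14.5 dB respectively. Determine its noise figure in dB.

3.1 dB

NF (dB) = SNR_in(dB) − SNR_out(dB) when the source is at T₀
NF = 17.6 − 14.5 = 3.1 dB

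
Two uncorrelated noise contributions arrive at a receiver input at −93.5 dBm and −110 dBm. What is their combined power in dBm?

Convert to linear, add, convert back:
P₁ = 4.47×10⁻¹³ W, P₂ = 1.00×10⁻¹⁴ W
P_tot = 4.57×10⁻¹³ W → 10 log₁₀(P_tot / 10⁻³) = −93.4 dBm

−93.4 dBm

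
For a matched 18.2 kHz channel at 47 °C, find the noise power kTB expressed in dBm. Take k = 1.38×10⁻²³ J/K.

−130.9 dBm

T = 47 °C + 273.15 = 320.15 K
P_n = kTB = 1.38×10⁻²³ × 320.15 × 1.82×10⁴ = 8.04×10⁻¹⁷ W
In dBm: 10 log₁₀(8.04×10⁻¹⁷ / 10⁻³) = −130.9 dBm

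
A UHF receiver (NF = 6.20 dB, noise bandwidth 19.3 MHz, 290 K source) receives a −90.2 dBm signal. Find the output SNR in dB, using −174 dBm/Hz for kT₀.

Noise floor: N = −174 + 10 log₁₀(B) + NF
10 log₁₀(1.93×10⁷) = 72.86 dB
N = −174 + 72.86 + 6.20 = −94.94 dBm
SNR = P_sig − N = −90.2 − (−94.94) = 4.74 dB → 4.7 dB

4.7 dB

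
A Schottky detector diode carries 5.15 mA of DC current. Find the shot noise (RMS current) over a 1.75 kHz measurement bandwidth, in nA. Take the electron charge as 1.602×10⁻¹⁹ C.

I_n = √(2qI·B)
2qI·B = 2 × 1.602×10⁻¹⁹ × 5.15×10⁻³ × 1.75×10³ = 2.89×10⁻¹⁸ A²
I_n = √(2.89×10⁻¹⁸) = 1.70×10⁻⁹ A = 1.70 nA

1.70 nA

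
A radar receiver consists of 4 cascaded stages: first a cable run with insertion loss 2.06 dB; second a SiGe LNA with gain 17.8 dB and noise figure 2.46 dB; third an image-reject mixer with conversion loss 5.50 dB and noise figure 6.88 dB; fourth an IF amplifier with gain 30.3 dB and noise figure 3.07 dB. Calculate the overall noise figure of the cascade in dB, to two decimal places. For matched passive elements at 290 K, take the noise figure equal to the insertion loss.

Convert to linear (a loss of L dB is a gain of −L dB): F_i = 10^(NF_i/10), G_i = 10^(G_i,dB/10)
  Stage 1: F_1 = 10^(2.06/10) = 1.607, G_1 = 10^(−2.06/10) = 0.6223
  Stage 2: F_2 = 10^(2.46/10) = 1.762, G_2 = 10^(17.8/10) = 60.26
  Stage 3: F_3 = 10^(6.88/10) = 4.875, G_3 = 10^(−5.50/10) = 0.2818
  Stage 4: F_4 = 10^(3.07/10) = 2.028, G_4 = 10^(30.3/10) = 1072
Friis cascade:
  F = 1.607 + (1.762 − 1)/0.6223 + (4.875 − 1)/37.50 + (2.028 − 1)/10.57 = 3.032
NF = 10 log₁₀(3.032) = 4.82 dB

4.82 dB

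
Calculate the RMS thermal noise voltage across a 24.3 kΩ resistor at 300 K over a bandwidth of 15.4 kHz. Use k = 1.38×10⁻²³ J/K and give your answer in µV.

V_n = √(4kTRB)
4kTRB = 4 × 1.38×10⁻²³ × 300 × 2.43×10⁴ × 1.54×10⁴ = 6.20×10⁻¹² V²
V_n = √(6.20×10⁻¹²) = 2.49×10⁻⁶ V = 2.49 µV

2.49 µV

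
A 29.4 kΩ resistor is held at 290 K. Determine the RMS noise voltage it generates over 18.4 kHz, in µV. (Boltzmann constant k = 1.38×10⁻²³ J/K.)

2.94 µV

V_n = √(4kTRB)
4kTRB = 4 × 1.38×10⁻²³ × 290 × 2.94×10⁴ × 1.84×10⁴ = 8.66×10⁻¹² V²
V_n = √(8.66×10⁻¹²) = 2.94×10⁻⁶ V = 2.94 µV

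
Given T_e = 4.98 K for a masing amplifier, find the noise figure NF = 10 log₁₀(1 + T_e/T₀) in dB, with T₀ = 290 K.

0.074 dB

F = 1 + T_e/T₀ = 1 + 4.98/290 = 1.01717
NF = 10 log₁₀(1.01717) = 0.074 dB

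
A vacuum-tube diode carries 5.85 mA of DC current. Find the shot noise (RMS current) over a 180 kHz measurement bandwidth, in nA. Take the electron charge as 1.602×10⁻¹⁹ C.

I_n = √(2qI·B)
2qI·B = 2 × 1.602×10⁻¹⁹ × 5.85×10⁻³ × 1.80×10⁵ = 3.37×10⁻¹⁶ A²
I_n = √(3.37×10⁻¹⁶) = 1.84×10⁻⁸ A = 18.4 nA

18.4 nA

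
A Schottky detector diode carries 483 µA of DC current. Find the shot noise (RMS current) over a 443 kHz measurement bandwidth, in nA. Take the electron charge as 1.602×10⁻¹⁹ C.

8.28 nA

I_n = √(2qI·B)
2qI·B = 2 × 1.602×10⁻¹⁹ × 4.83×10⁻⁴ × 4.43×10⁵ = 6.86×10⁻¹⁷ A²
I_n = √(6.86×10⁻¹⁷) = 8.28×10⁻⁹ A = 8.28 nA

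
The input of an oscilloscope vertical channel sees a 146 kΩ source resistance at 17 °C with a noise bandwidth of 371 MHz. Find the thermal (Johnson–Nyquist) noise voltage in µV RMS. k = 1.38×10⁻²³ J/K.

931 µV

T = 17 °C + 273.15 = 290.15 K
V_n = √(4kTRB)
4kTRB = 4 × 1.38×10⁻²³ × 290.15 × 1.46×10⁵ × 3.71×10⁸ = 8.68×10⁻⁷ V²
V_n = √(8.68×10⁻⁷) = 9.31×10⁻⁴ V = 931 µV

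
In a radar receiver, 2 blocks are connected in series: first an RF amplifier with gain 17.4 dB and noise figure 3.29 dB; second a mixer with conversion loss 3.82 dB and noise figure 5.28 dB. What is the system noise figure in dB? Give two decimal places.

Convert to linear (a loss of L dB is a gain of −L dB): F_i = 10^(NF_i/10), G_i = 10^(G_i,dB/10)
  Stage 1: F_1 = 10^(3.29/10) = 2.133, G_1 = 10^(17.4/10) = 54.95
  Stage 2: F_2 = 10^(5.28/10) = 3.373, G_2 = 10^(−3.82/10) = 0.4150
Friis cascade:
  F = 2.133 + (3.373 − 1)/54.95 = 2.176
NF = 10 log₁₀(2.176) = 3.38 dB

3.38 dB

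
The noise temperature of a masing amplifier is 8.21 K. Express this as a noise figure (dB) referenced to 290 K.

F = 1 + T_e/T₀ = 1 + 8.21/290 = 1.02831
NF = 10 log₁₀(1.02831) = 0.121 dB

0.121 dB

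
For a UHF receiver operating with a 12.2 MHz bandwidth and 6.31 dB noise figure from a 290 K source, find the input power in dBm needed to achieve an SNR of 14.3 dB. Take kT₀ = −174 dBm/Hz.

−82.5 dBm

Sensitivity = −174 + 10 log₁₀(B) + NF + SNR_min
= −174 + 70.86 + 6.31 + 14.3
= −82.53 dBm → −82.5 dBm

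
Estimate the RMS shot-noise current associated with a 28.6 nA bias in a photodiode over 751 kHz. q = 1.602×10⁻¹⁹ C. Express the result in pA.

I_n = √(2qI·B)
2qI·B = 2 × 1.602×10⁻¹⁹ × 2.86×10⁻⁸ × 7.51×10⁵ = 6.88×10⁻²¹ A²
I_n = √(6.88×10⁻²¹) = 8.30×10⁻¹¹ A = 83.0 pA

83.0 pA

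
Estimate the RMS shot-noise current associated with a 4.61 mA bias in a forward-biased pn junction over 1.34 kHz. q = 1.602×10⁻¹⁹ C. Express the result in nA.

1.41 nA

I_n = √(2qI·B)
2qI·B = 2 × 1.602×10⁻¹⁹ × 4.61×10⁻³ × 1.34×10³ = 1.98×10⁻¹⁸ A²
I_n = √(1.98×10⁻¹⁸) = 1.41×10⁻⁹ A = 1.41 nA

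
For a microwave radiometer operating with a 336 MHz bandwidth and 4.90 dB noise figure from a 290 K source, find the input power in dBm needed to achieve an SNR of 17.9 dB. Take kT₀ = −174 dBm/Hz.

Sensitivity = −174 + 10 log₁₀(B) + NF + SNR_min
= −174 + 85.26 + 4.90 + 17.9
= −65.94 dBm → −65.9 dBm

−65.9 dBm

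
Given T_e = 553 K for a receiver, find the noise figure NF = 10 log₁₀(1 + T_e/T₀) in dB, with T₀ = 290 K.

4.63 dB

F = 1 + T_e/T₀ = 1 + 553/290 = 2.9069
NF = 10 log₁₀(2.9069) = 4.63 dB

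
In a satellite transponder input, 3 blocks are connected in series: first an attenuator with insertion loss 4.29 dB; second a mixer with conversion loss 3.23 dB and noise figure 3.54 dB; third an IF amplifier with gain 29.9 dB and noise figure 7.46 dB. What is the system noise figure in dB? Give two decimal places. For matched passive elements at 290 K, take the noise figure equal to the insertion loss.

15.04 dB

Convert to linear (a loss of L dB is a gain of −L dB): F_i = 10^(NF_i/10), G_i = 10^(G_i,dB/10)
  Stage 1: F_1 = 10^(4.29/10) = 2.685, G_1 = 10^(−4.29/10) = 0.3724
  Stage 2: F_2 = 10^(3.54/10) = 2.259, G_2 = 10^(−3.23/10) = 0.4753
  Stage 3: F_3 = 10^(7.46/10) = 5.572, G_3 = 10^(29.9/10) = 977.2
Friis cascade:
  F = 2.685 + (2.259 − 1)/0.3724 + (5.572 − 1)/0.1770 = 31.90
NF = 10 log₁₀(31.90) = 15.04 dB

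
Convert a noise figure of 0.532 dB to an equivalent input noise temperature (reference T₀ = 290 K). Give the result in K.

F = 10^(0.532/10) = 1.13032
T_e = (F − 1)·T₀ = (1.13032 − 1) × 290 = 37.8 K

37.8 K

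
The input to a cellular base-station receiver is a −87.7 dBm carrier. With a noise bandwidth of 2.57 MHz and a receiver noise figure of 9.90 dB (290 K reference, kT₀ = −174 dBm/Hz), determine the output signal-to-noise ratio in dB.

Noise floor: N = −174 + 10 log₁₀(B) + NF
10 log₁₀(2.57×10⁶) = 64.1 dB
N = −174 + 64.1 + 9.90 = −100.00 dBm
SNR = P_sig − N = −87.7 − (−100.00) = 12.30 dB → 12.3 dB

12.3 dB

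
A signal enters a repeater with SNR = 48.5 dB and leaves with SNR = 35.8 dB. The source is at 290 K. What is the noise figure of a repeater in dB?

NF (dB) = SNR_in(dB) − SNR_out(dB) when the source is at T₀
NF = 48.5 − 35.8 = 12.7 dB

12.7 dB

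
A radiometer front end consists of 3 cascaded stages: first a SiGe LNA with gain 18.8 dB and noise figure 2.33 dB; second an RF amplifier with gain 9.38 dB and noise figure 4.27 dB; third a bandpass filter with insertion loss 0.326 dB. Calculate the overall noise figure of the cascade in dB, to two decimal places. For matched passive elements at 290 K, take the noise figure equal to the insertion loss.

Convert to linear (a loss of L dB is a gain of −L dB): F_i = 10^(NF_i/10), G_i = 10^(G_i,dB/10)
  Stage 1: F_1 = 10^(2.33/10) = 1.710, G_1 = 10^(18.8/10) = 75.86
  Stage 2: F_2 = 10^(4.27/10) = 2.673, G_2 = 10^(9.38/10) = 8.670
  Stage 3: F_3 = 10^(0.326/10) = 1.078, G_3 = 10^(−0.326/10) = 0.9277
Friis cascade:
  F = 1.710 + (2.673 − 1)/75.86 + (1.078 − 1)/657.7 = 1.732
NF = 10 log₁₀(1.732) = 2.39 dB

2.39 dB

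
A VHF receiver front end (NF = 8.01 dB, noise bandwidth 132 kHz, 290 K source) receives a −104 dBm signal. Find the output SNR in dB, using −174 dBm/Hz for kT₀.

Noise floor: N = −174 + 10 log₁₀(B) + NF
10 log₁₀(1.32×10⁵) = 51.21 dB
N = −174 + 51.21 + 8.01 = −114.78 dBm
SNR = P_sig − N = −104 − (−114.78) = 10.78 dB → 10.8 dB

10.8 dB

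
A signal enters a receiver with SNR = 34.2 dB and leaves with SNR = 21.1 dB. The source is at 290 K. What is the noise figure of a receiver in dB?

13.1 dB

NF (dB) = SNR_in(dB) − SNR_out(dB) when the source is at T₀
NF = 34.2 − 21.1 = 13.1 dB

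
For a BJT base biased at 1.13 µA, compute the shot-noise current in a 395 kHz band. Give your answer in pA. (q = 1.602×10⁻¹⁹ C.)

378 pA

I_n = √(2qI·B)
2qI·B = 2 × 1.602×10⁻¹⁹ × 1.13×10⁻⁶ × 3.95×10⁵ = 1.43×10⁻¹⁹ A²
I_n = √(1.43×10⁻¹⁹) = 3.78×10⁻¹⁰ A = 378 pA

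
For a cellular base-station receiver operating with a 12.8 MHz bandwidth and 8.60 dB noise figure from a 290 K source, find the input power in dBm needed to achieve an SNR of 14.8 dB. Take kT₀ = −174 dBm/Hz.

−79.5 dBm

Sensitivity = −174 + 10 log₁₀(B) + NF + SNR_min
= −174 + 71.07 + 8.60 + 14.8
= −79.53 dBm → −79.5 dBm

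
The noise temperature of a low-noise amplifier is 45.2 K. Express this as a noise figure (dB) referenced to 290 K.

F = 1 + T_e/T₀ = 1 + 45.2/290 = 1.15586
NF = 10 log₁₀(1.15586) = 0.629 dB

0.629 dB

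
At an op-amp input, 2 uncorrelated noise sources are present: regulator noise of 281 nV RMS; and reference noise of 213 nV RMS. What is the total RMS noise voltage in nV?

353 nV

Uncorrelated sources add in power (mean-square): V_tot = √(ΣV_i²)
V_tot = √[(2.81×10⁻⁷)² + (2.13×10⁻⁷)²] = 3.53×10⁻⁷ V = 353 nV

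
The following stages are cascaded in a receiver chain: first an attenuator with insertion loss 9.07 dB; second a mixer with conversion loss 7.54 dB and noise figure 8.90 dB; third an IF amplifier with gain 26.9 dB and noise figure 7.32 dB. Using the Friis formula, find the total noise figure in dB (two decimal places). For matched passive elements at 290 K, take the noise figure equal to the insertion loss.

24.22 dB

Convert to linear (a loss of L dB is a gain of −L dB): F_i = 10^(NF_i/10), G_i = 10^(G_i,dB/10)
  Stage 1: F_1 = 10^(9.07/10) = 8.072, G_1 = 10^(−9.07/10) = 0.1239
  Stage 2: F_2 = 10^(8.90/10) = 7.762, G_2 = 10^(−7.54/10) = 0.1762
  Stage 3: F_3 = 10^(7.32/10) = 5.395, G_3 = 10^(26.9/10) = 489.8
Friis cascade:
  F = 8.072 + (7.762 − 1)/0.1239 + (5.395 − 1)/0.02183 = 264.0
NF = 10 log₁₀(264.0) = 24.22 dB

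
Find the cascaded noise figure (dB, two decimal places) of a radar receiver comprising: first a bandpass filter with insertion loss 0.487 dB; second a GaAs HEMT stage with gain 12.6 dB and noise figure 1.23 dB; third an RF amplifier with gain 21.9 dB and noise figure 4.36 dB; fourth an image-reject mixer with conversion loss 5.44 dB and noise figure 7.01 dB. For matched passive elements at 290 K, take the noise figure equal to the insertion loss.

Convert to linear (a loss of L dB is a gain of −L dB): F_i = 10^(NF_i/10), G_i = 10^(G_i,dB/10)
  Stage 1: F_1 = 10^(0.487/10) = 1.119, G_1 = 10^(−0.487/10) = 0.8939
  Stage 2: F_2 = 10^(1.23/10) = 1.327, G_2 = 10^(12.6/10) = 18.20
  Stage 3: F_3 = 10^(4.36/10) = 2.729, G_3 = 10^(21.9/10) = 154.9
  Stage 4: F_4 = 10^(7.01/10) = 5.023, G_4 = 10^(−5.44/10) = 0.2858
Friis cascade:
  F = 1.119 + (1.327 − 1)/0.8939 + (2.729 − 1)/16.27 + (5.023 − 1)/2519 = 1.593
NF = 10 log₁₀(1.593) = 2.02 dB

2.02 dB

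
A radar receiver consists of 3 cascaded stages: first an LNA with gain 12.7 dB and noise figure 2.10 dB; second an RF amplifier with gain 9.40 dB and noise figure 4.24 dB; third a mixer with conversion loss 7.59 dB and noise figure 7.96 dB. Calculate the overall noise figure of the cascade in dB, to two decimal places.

Convert to linear (a loss of L dB is a gain of −L dB): F_i = 10^(NF_i/10), G_i = 10^(G_i,dB/10)
  Stage 1: F_1 = 10^(2.10/10) = 1.622, G_1 = 10^(12.7/10) = 18.62
  Stage 2: F_2 = 10^(4.24/10) = 2.655, G_2 = 10^(9.40/10) = 8.710
  Stage 3: F_3 = 10^(7.96/10) = 6.252, G_3 = 10^(−7.59/10) = 0.1742
Friis cascade:
  F = 1.622 + (2.655 − 1)/18.62 + (6.252 − 1)/162.2 = 1.743
NF = 10 log₁₀(1.743) = 2.41 dB

2.41 dB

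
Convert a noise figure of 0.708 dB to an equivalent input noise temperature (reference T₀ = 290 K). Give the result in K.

51.3 K

F = 10^(0.708/10) = 1.17706
T_e = (F − 1)·T₀ = (1.17706 − 1) × 290 = 51.3 K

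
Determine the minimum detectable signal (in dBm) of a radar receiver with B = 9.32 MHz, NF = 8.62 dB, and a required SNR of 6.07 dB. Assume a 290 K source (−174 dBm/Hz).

Sensitivity = −174 + 10 log₁₀(B) + NF + SNR_min
= −174 + 69.69 + 8.62 + 6.07
= −89.62 dBm → −89.6 dBm

−89.6 dBm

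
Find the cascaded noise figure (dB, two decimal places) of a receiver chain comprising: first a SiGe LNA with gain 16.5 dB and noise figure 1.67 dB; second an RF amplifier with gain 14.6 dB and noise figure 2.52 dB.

Convert to linear (a loss of L dB is a gain of −L dB): F_i = 10^(NF_i/10), G_i = 10^(G_i,dB/10)
  Stage 1: F_1 = 10^(1.67/10) = 1.469, G_1 = 10^(16.5/10) = 44.67
  Stage 2: F_2 = 10^(2.52/10) = 1.786, G_2 = 10^(14.6/10) = 28.84
Friis cascade:
  F = 1.469 + (1.786 − 1)/44.67 = 1.487
NF = 10 log₁₀(1.487) = 1.72 dB

1.72 dB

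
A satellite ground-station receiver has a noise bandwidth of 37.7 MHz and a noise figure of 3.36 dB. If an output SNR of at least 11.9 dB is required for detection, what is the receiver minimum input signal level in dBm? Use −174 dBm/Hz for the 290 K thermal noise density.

−83.0 dBm

Sensitivity = −174 + 10 log₁₀(B) + NF + SNR_min
= −174 + 75.76 + 3.36 + 11.9
= −82.98 dBm → −83.0 dBm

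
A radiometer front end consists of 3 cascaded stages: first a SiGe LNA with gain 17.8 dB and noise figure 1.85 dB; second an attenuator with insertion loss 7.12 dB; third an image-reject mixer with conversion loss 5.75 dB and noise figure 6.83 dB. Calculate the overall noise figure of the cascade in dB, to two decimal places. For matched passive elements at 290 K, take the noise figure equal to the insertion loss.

Convert to linear (a loss of L dB is a gain of −L dB): F_i = 10^(NF_i/10), G_i = 10^(G_i,dB/10)
  Stage 1: F_1 = 10^(1.85/10) = 1.531, G_1 = 10^(17.8/10) = 60.26
  Stage 2: F_2 = 10^(7.12/10) = 5.152, G_2 = 10^(−7.12/10) = 0.1941
  Stage 3: F_3 = 10^(6.83/10) = 4.819, G_3 = 10^(−5.75/10) = 0.2661
Friis cascade:
  F = 1.531 + (5.152 − 1)/60.26 + (4.819 − 1)/11.69 = 1.927
NF = 10 log₁₀(1.927) = 2.85 dB

2.85 dB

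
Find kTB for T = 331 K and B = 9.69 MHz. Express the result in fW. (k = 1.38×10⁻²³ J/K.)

44.3 fW

P_n = kTB = 1.38×10⁻²³ × 331 × 9.69×10⁶ = 4.43×10⁻¹⁴ W = 44.3 fW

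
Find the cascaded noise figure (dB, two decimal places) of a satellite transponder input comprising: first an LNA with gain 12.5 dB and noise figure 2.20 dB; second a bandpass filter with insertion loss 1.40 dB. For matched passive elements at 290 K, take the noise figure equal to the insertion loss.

Convert to linear (a loss of L dB is a gain of −L dB): F_i = 10^(NF_i/10), G_i = 10^(G_i,dB/10)
  Stage 1: F_1 = 10^(2.20/10) = 1.660, G_1 = 10^(12.5/10) = 17.78
  Stage 2: F_2 = 10^(1.40/10) = 1.380, G_2 = 10^(−1.40/10) = 0.7244
Friis cascade:
  F = 1.660 + (1.380 − 1)/17.78 = 1.681
NF = 10 log₁₀(1.681) = 2.26 dB

2.26 dB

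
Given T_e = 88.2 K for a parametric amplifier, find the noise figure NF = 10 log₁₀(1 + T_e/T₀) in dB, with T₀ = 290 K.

F = 1 + T_e/T₀ = 1 + 88.2/290 = 1.30414
NF = 10 log₁₀(1.30414) = 1.15 dB

1.15 dB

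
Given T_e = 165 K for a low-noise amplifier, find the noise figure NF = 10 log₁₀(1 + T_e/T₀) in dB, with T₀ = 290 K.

F = 1 + T_e/T₀ = 1 + 165/290 = 1.56897
NF = 10 log₁₀(1.56897) = 1.96 dB

1.96 dB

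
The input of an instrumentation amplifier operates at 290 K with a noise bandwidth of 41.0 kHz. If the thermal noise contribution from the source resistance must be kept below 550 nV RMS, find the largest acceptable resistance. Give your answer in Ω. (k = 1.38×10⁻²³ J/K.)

Johnson–Nyquist: V_n = √(4kTRB) ⇒ R = V_n² / (4kTB)
4kTB = 4 × 1.38×10⁻²³ × 290 × 4.10×10⁴ = 6.56×10⁻¹⁶
R = (5.50×10⁻⁷)² / 6.56×10⁻¹⁶ = 4.61×10² Ω = 461 Ω

461 Ω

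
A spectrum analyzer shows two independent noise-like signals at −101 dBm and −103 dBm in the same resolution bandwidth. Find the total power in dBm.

−98.9 dBm

Convert to linear, add, convert back:
P₁ = 7.94×10⁻¹⁴ W, P₂ = 5.01×10⁻¹⁴ W
P_tot = 1.30×10⁻¹³ W → 10 log₁₀(P_tot / 10⁻³) = −98.9 dBm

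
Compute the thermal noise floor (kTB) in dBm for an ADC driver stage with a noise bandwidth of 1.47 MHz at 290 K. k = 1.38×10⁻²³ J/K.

−112.3 dBm

P_n = kTB = 1.38×10⁻²³ × 290 × 1.47×10⁶ = 5.88×10⁻¹⁵ W
In dBm: 10 log₁₀(5.88×10⁻¹⁵ / 10⁻³) = −112.3 dBm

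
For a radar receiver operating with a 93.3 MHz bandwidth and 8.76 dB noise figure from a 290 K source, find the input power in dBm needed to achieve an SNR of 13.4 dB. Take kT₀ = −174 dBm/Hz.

−72.1 dBm

Sensitivity = −174 + 10 log₁₀(B) + NF + SNR_min
= −174 + 79.7 + 8.76 + 13.4
= −72.14 dBm → −72.1 dBm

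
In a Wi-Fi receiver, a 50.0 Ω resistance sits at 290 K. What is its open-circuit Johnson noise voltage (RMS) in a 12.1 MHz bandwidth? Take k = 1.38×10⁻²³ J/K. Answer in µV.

V_n = √(4kTRB)
4kTRB = 4 × 1.38×10⁻²³ × 290 × 5.00×10¹ × 1.21×10⁷ = 9.68×10⁻¹² V²
V_n = √(9.68×10⁻¹²) = 3.11×10⁻⁶ V = 3.11 µV

3.11 µV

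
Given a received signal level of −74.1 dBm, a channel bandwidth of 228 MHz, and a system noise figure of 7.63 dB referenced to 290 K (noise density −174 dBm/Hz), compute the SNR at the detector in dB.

Noise floor: N = −174 + 10 log₁₀(B) + NF
10 log₁₀(2.28×10⁸) = 83.58 dB
N = −174 + 83.58 + 7.63 = −82.79 dBm
SNR = P_sig − N = −74.1 − (−82.79) = 8.69 dB → 8.7 dB

8.7 dB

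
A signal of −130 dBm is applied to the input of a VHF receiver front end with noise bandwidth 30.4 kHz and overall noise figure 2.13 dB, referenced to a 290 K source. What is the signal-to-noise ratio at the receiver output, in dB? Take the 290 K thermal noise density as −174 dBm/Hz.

−3.0 dB

Noise floor: N = −174 + 10 log₁₀(B) + NF
10 log₁₀(3.04×10⁴) = 44.83 dB
N = −174 + 44.83 + 2.13 = −127.04 dBm
SNR = P_sig − N = −130 − (−127.04) = −2.96 dB → −3.0 dB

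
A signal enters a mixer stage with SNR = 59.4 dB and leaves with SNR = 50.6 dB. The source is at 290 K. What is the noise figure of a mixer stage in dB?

NF (dB) = SNR_in(dB) − SNR_out(dB) when the source is at T₀
NF = 59.4 − 50.6 = 8.8 dB

8.8 dB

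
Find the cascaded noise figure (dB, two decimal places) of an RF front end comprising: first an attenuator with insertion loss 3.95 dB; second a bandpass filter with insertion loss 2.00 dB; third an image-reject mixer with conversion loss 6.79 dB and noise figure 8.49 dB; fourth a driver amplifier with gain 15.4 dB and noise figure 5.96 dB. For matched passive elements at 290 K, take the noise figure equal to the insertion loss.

19.20 dB

Convert to linear (a loss of L dB is a gain of −L dB): F_i = 10^(NF_i/10), G_i = 10^(G_i,dB/10)
  Stage 1: F_1 = 10^(3.95/10) = 2.483, G_1 = 10^(−3.95/10) = 0.4027
  Stage 2: F_2 = 10^(2.00/10) = 1.585, G_2 = 10^(−2.00/10) = 0.6310
  Stage 3: F_3 = 10^(8.49/10) = 7.063, G_3 = 10^(−6.79/10) = 0.2094
  Stage 4: F_4 = 10^(5.96/10) = 3.945, G_4 = 10^(15.4/10) = 34.67
Friis cascade:
  F = 2.483 + (1.585 − 1)/0.4027 + (7.063 − 1)/0.2541 + (3.945 − 1)/0.05321 = 83.13
NF = 10 log₁₀(83.13) = 19.20 dB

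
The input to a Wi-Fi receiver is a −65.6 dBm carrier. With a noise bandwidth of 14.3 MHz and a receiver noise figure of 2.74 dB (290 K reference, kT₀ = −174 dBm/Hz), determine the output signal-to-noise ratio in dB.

Noise floor: N = −174 + 10 log₁₀(B) + NF
10 log₁₀(1.43×10⁷) = 71.55 dB
N = −174 + 71.55 + 2.74 = −99.71 dBm
SNR = P_sig − N = −65.6 − (−99.71) = 34.11 dB → 34.1 dB

34.1 dB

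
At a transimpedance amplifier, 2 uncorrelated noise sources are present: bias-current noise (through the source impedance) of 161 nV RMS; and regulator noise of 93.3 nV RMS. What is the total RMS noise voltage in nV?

Uncorrelated sources add in power (mean-square): V_tot = √(ΣV_i²)
V_tot = √[(1.61×10⁻⁷)² + (9.33×10⁻⁸)²] = 1.86×10⁻⁷ V = 186 nV

186 nV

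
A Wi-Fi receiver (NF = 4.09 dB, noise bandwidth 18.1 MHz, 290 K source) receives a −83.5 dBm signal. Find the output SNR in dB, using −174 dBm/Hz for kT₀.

13.8 dB

Noise floor: N = −174 + 10 log₁₀(B) + NF
10 log₁₀(1.81×10⁷) = 72.58 dB
N = −174 + 72.58 + 4.09 = −97.33 dBm
SNR = P_sig − N = −83.5 − (−97.33) = 13.83 dB → 13.8 dB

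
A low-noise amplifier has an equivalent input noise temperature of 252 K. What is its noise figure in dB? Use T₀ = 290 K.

2.72 dB

F = 1 + T_e/T₀ = 1 + 252/290 = 1.86897
NF = 10 log₁₀(1.86897) = 2.72 dB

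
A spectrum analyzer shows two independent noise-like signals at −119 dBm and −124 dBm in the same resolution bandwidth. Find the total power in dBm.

Convert to linear, add, convert back:
P₁ = 1.26×10⁻¹⁵ W, P₂ = 3.98×10⁻¹⁶ W
P_tot = 1.66×10⁻¹⁵ W → 10 log₁₀(P_tot / 10⁻³) = −117.8 dBm

−117.8 dBm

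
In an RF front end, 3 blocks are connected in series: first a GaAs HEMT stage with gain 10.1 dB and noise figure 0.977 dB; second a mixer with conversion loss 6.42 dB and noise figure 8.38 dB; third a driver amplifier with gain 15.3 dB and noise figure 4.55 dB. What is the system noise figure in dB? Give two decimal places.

4.18 dB

Convert to linear (a loss of L dB is a gain of −L dB): F_i = 10^(NF_i/10), G_i = 10^(G_i,dB/10)
  Stage 1: F_1 = 10^(0.977/10) = 1.252, G_1 = 10^(10.1/10) = 10.23
  Stage 2: F_2 = 10^(8.38/10) = 6.887, G_2 = 10^(−6.42/10) = 0.2280
  Stage 3: F_3 = 10^(4.55/10) = 2.851, G_3 = 10^(15.3/10) = 33.88
Friis cascade:
  F = 1.252 + (6.887 − 1)/10.23 + (2.851 − 1)/2.333 = 2.621
NF = 10 log₁₀(2.621) = 4.18 dB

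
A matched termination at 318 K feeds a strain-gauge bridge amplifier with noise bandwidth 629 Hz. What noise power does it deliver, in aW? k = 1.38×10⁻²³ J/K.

2.76 aW

P_n = kTB = 1.38×10⁻²³ × 318 × 6.29×10² = 2.76×10⁻¹⁸ W = 2.76 aW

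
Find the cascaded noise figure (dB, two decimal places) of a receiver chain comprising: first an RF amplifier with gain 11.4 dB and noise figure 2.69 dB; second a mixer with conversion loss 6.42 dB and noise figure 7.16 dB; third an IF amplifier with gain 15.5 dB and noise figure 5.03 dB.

Convert to linear (a loss of L dB is a gain of −L dB): F_i = 10^(NF_i/10), G_i = 10^(G_i,dB/10)
  Stage 1: F_1 = 10^(2.69/10) = 1.858, G_1 = 10^(11.4/10) = 13.80
  Stage 2: F_2 = 10^(7.16/10) = 5.200, G_2 = 10^(−6.42/10) = 0.2280
  Stage 3: F_3 = 10^(5.03/10) = 3.184, G_3 = 10^(15.5/10) = 35.48
Friis cascade:
  F = 1.858 + (5.200 − 1)/13.80 + (3.184 − 1)/3.148 = 2.856
NF = 10 log₁₀(2.856) = 4.56 dB

4.56 dB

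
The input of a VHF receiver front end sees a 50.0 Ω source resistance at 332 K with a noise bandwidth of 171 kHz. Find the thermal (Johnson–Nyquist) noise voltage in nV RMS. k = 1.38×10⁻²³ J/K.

396 nV

V_n = √(4kTRB)
4kTRB = 4 × 1.38×10⁻²³ × 332 × 5.00×10¹ × 1.71×10⁵ = 1.57×10⁻¹³ V²
V_n = √(1.57×10⁻¹³) = 3.96×10⁻⁷ V = 396 nV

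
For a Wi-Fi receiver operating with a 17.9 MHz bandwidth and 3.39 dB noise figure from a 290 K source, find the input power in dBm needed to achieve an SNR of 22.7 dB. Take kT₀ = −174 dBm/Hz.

−75.4 dBm

Sensitivity = −174 + 10 log₁₀(B) + NF + SNR_min
= −174 + 72.53 + 3.39 + 22.7
= −75.38 dBm → −75.4 dBm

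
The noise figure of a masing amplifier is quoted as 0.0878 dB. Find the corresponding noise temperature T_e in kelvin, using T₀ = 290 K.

5.92 K

F = 10^(0.0878/10) = 1.02042
T_e = (F − 1)·T₀ = (1.02042 − 1) × 290 = 5.92 K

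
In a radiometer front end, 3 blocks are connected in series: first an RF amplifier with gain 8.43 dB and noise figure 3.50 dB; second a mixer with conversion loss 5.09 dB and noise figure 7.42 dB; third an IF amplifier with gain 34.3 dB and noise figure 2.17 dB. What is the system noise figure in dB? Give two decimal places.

Convert to linear (a loss of L dB is a gain of −L dB): F_i = 10^(NF_i/10), G_i = 10^(G_i,dB/10)
  Stage 1: F_1 = 10^(3.50/10) = 2.239, G_1 = 10^(8.43/10) = 6.966
  Stage 2: F_2 = 10^(7.42/10) = 5.521, G_2 = 10^(−5.09/10) = 0.3097
  Stage 3: F_3 = 10^(2.17/10) = 1.648, G_3 = 10^(34.3/10) = 2692
Friis cascade:
  F = 2.239 + (5.521 − 1)/6.966 + (1.648 − 1)/2.158 = 3.188
NF = 10 log₁₀(3.188) = 5.04 dB

5.04 dB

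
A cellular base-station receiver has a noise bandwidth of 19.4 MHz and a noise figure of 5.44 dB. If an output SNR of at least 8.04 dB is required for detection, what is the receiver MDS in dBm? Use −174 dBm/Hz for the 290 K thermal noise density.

Sensitivity = −174 + 10 log₁₀(B) + NF + SNR_min
= −174 + 72.88 + 5.44 + 8.04
= −87.64 dBm → −87.6 dBm

−87.6 dBm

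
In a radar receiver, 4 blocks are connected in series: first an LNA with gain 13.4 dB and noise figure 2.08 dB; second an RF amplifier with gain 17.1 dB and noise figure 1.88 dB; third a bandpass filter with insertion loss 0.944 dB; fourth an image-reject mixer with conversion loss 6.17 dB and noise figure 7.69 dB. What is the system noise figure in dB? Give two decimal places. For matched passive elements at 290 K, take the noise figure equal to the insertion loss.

Convert to linear (a loss of L dB is a gain of −L dB): F_i = 10^(NF_i/10), G_i = 10^(G_i,dB/10)
  Stage 1: F_1 = 10^(2.08/10) = 1.614, G_1 = 10^(13.4/10) = 21.88
  Stage 2: F_2 = 10^(1.88/10) = 1.542, G_2 = 10^(17.1/10) = 51.29
  Stage 3: F_3 = 10^(0.944/10) = 1.243, G_3 = 10^(−0.944/10) = 0.8046
  Stage 4: F_4 = 10^(7.69/10) = 5.875, G_4 = 10^(−6.17/10) = 0.2415
Friis cascade:
  F = 1.614 + (1.542 − 1)/21.88 + (1.243 − 1)/1122 + (5.875 − 1)/902.8 = 1.645
NF = 10 log₁₀(1.645) = 2.16 dB

2.16 dB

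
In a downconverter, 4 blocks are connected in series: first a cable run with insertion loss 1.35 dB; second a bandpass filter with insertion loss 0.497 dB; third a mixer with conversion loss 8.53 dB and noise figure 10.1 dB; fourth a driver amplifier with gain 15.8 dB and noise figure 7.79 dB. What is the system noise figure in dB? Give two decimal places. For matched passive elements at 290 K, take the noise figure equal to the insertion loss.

Convert to linear (a loss of L dB is a gain of −L dB): F_i = 10^(NF_i/10), G_i = 10^(G_i,dB/10)
  Stage 1: F_1 = 10^(1.35/10) = 1.365, G_1 = 10^(−1.35/10) = 0.7328
  Stage 2: F_2 = 10^(0.497/10) = 1.121, G_2 = 10^(−0.497/10) = 0.8919
  Stage 3: F_3 = 10^(10.1/10) = 10.23, G_3 = 10^(−8.53/10) = 0.1403
  Stage 4: F_4 = 10^(7.79/10) = 6.012, G_4 = 10^(15.8/10) = 38.02
Friis cascade:
  F = 1.365 + (1.121 − 1)/0.7328 + (10.23 − 1)/0.6536 + (6.012 − 1)/0.09169 = 70.32
NF = 10 log₁₀(70.32) = 18.47 dB

18.47 dB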